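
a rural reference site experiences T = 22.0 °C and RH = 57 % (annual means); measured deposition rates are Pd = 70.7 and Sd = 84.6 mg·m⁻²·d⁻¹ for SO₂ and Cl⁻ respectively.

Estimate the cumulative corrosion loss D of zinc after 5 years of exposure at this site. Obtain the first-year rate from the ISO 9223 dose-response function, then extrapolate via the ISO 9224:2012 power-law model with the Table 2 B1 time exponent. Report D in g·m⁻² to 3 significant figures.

D(5) = 72.4 g·m⁻²

zinc: temperature factor f = -0.071·(12.0) = -0.8520
  Pd branch = 0.0129·Pd^0.44·e^(0.046·RH+f) = 0.4932 μm/a
  Cl⁻ term: 0.0175·84.6^0.57·exp(0.008·57+0.085·22.0) = 2.248
  sum: 0.4932 + 2.248 → r_corr = 2.741 μm/a
Long-term exponent b (ISO 9224 Table 2, B1) = 0.813
  D(5) = 2.741 × 5^0.813 = 2.741 × 3.701 = 10.14 μm
  Mass loss = 10.14 μm × 7.14 g/cm³ = 72.43 g·m⁻²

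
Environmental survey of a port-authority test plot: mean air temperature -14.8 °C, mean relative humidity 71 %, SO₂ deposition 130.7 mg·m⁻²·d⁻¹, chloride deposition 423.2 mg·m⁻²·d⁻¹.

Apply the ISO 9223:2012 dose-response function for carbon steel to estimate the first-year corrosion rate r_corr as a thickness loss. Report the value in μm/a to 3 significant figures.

carbon steel: temperature factor f = +0.150·(-24.8) = -3.7200
  Pd branch = 1.77·Pd^0.52·e^(0.02·RH+f) = 2.236 μm/a
  Cl⁻ term: 0.102·423.2^0.62·exp(0.033·71+0.04·-14.8) = 24.98
  sum: 2.236 + 24.98 → r_corr = 27.21 μm/a

r_corr = 27.2 μm/a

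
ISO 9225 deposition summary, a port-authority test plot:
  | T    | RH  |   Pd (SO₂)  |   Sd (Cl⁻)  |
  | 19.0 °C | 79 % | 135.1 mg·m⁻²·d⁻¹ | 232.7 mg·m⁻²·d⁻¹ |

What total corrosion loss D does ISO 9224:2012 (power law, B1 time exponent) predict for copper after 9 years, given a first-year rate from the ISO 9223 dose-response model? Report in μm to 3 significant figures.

D(9) = 12.7 μm

copper: T>10 °C ⇒ hinge -0.080·(19.0−10) = -0.7200
  sulphur-dioxide contribution → 0.9768 μm/a
  chloride contribution → 1.946 μm/a
  total first-year rate 2.923 μm/a
Long-term exponent b (ISO 9224 Table 2, B1) = 0.667
  D(9) = 2.923 × 9^0.667 = 2.923 × 4.33 = 12.66 μm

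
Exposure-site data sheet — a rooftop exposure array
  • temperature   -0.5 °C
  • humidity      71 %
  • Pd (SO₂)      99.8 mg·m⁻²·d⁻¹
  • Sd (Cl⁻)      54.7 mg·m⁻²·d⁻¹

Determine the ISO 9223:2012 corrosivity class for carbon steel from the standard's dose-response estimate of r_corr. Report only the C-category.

carbon steel: temperature factor f = +0.150·(-10.5) = -1.5750
  sulphur-dioxide contribution → 16.6 μm/a
  chloride contribution → 12.45 μm/a
  total first-year rate 29.05 μm/a
ISO 9223 Table 2 (carbon steel): 25 < 29 ≤ 50 μm/a ⇒ C3

C3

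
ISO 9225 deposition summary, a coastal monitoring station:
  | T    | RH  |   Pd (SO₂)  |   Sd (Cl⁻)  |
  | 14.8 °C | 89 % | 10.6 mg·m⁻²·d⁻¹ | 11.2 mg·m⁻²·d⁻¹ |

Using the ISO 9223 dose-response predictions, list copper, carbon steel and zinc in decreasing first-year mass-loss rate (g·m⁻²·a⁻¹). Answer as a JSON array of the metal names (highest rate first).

["carbon steel", "copper", "zinc"]

copper: f(T) = -0.080·(T−10) [T>10 °C] = -0.3840
  SO₂ term: 0.0053·10.6^0.26·exp(0.059·89-0.3840) = 1.272
  Cl⁻ term: 0.01025·11.2^0.27·exp(0.036·89+0.049·14.8) = 1.001
  sum: 1.272 + 1.001 → r_corr = 2.273 μm/a
  mass loss = 2.273 μm/a × 8.96 g/cm³ = 20.37 g·m⁻²·a⁻¹
carbon steel: T>10 °C ⇒ hinge -0.054·(14.8−10) = -0.2592
  Pd branch = 1.77·Pd^0.52·e^(0.02·RH+f) = 27.64 μm/a
  Cl⁻ term: 0.102·11.2^0.62·exp(0.033·89+0.04·14.8) = 15.55
  r_corr = 27.64 + 15.55 = 43.19 μm/a
  mass loss = 43.19 μm/a × 7.85 g/cm³ = 339.1 g·m⁻²·a⁻¹
zinc: T>10 °C ⇒ hinge -0.071·(14.8−10) = -0.3408
  Pd branch = 0.0129·Pd^0.44·e^(0.046·RH+f) = 1.555 μm/a
  Cl⁻ term: 0.0175·11.2^0.57·exp(0.008·89+0.085·14.8) = 0.4973
  sum: 1.555 + 0.4973 → r_corr = 2.052 μm/a
  mass loss = 2.052 μm/a × 7.14 g/cm³ = 14.65 g·m⁻²·a⁻¹
Ordering by g·m⁻²·a⁻¹: carbon steel (339) > copper (20.4) > zinc (14.7)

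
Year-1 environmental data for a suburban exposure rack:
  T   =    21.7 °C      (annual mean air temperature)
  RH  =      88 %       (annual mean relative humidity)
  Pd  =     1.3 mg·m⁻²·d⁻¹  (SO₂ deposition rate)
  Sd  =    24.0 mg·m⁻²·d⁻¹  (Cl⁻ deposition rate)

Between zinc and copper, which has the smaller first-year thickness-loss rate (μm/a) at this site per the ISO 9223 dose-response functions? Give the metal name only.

zinc: T>10 °C ⇒ hinge -0.071·(21.7−10) = -0.8307
  sulphur-dioxide contribution → 0.3614 μm/a
  chloride contribution → 1.369 μm/a
  total first-year rate 1.731 μm/a
copper: f(T) = -0.080·(T−10) [T>10 °C] = -0.9360
  sulphur-dioxide contribution → 0.4002 μm/a
  chloride contribution → 1.663 μm/a
  total first-year rate 2.064 μm/a
Ordering by μm/a: copper (2.06) > zinc (1.73)

zinc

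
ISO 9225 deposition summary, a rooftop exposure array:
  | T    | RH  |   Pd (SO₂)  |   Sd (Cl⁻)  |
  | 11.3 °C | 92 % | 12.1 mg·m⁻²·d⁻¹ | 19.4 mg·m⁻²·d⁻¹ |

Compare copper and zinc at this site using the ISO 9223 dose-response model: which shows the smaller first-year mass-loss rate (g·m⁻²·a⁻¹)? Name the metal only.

copper: T>10 °C ⇒ hinge -0.080·(11.3−10) = -0.1040
  SO₂ term: 0.0053·12.1^0.26·exp(0.059·92-0.1040) = 2.08
  Sd branch = 0.01025·Sd^0.27·e^(0.036·RH+0.049·T) = 1.09 μm/a
  sum: 2.08 + 1.09 → r_corr = 3.169 μm/a
  mass loss = 3.169 μm/a × 8.96 g/cm³ = 28.4 g·m⁻²·a⁻¹
zinc: T>10 °C ⇒ hinge -0.071·(11.3−10) = -0.0923
  SO₂ term: 0.0129·12.1^0.44·exp(0.046·92-0.0923) = 2.426
  Cl⁻ term: 0.0175·19.4^0.57·exp(0.008·92+0.085·11.3) = 0.5174
  sum: 2.426 + 0.5174 → r_corr = 2.943 μm/a
  mass loss = 2.943 μm/a × 7.14 g/cm³ = 21.02 g·m⁻²·a⁻¹
Ordering by g·m⁻²·a⁻¹: copper (28.4) > zinc (21)

zinc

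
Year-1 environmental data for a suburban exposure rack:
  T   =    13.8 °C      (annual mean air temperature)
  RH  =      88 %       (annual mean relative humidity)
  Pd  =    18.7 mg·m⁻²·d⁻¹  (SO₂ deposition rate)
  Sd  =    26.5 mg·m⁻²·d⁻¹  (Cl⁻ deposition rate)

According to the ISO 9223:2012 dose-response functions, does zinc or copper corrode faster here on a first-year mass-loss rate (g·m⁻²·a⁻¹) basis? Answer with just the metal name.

copper

zinc: f(T) = -0.071·(T−10) [T>10 °C] = -0.2698
  SO₂ term: 0.0129·18.7^0.44·exp(0.046·88-0.2698) = 2.047
  Cl⁻ term: 0.0175·26.5^0.57·exp(0.008·88+0.085·13.8) = 0.7404
  sum: 2.047 + 0.7404 → r_corr = 2.787 μm/a
  mass loss = 2.787 μm/a × 7.14 g/cm³ = 19.9 g·m⁻²·a⁻¹
copper: f(T) = -0.080·(T−10) [T>10 °C] = -0.3040
  SO₂ term: 0.0053·18.7^0.26·exp(0.059·88-0.3040) = 1.506
  Sd branch = 0.01025·Sd^0.27·e^(0.036·RH+0.049·T) = 1.16 μm/a
  r_corr = 1.506 + 1.16 = 2.666 μm/a
  mass loss = 2.666 μm/a × 8.96 g/cm³ = 23.89 g·m⁻²·a⁻¹
Ordering by g·m⁻²·a⁻¹: copper (23.9) > zinc (19.9)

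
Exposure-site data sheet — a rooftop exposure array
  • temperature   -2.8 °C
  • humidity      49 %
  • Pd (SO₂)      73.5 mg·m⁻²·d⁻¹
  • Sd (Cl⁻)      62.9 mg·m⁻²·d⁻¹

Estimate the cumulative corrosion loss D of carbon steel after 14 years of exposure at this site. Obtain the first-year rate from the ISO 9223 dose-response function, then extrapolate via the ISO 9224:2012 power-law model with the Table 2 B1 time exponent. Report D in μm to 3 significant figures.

carbon steel: f(T) = +0.150·(T−10) [T≤10 °C] = -1.9200
  sulphur-dioxide contribution → 6.46 μm/a
  chloride contribution → 5.989 μm/a
  ⇒ r_corr(carbon steel) = 12.45 μm/a
ISO 9224: D(t) = r_corr · t^b with b = 0.523 (carbon steel, B1)
  D(14) = 12.45 × 14^0.523 = 12.45 × 3.976 = 49.49 μm

D(14) = 49.5 μm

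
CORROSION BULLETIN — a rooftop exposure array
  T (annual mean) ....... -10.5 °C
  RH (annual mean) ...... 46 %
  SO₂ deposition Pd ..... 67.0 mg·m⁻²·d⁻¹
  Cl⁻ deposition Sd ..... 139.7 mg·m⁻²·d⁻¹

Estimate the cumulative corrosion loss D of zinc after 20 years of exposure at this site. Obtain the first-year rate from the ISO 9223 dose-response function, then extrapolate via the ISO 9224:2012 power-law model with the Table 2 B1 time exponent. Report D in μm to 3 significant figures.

zinc: temperature factor f = +0.038·(-20.5) = -0.7790
  sulphur-dioxide contribution → 0.3124 μm/a
  chloride contribution → 0.173 μm/a
  ⇒ r_corr(zinc) = 0.4854 μm/a
ISO 9224: D(t) = r_corr · t^b with b = 0.813 (zinc, B1)
  D(20) = 0.4854 × 20^0.813 = 0.4854 × 11.42 = 5.544 μm

D(20) = 5.54 μm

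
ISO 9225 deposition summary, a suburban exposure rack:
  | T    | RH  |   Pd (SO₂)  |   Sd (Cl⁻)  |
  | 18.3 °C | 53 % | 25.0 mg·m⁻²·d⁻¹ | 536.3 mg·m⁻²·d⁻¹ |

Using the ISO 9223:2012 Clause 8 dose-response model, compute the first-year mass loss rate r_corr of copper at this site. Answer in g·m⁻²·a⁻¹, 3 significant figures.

copper: T>10 °C ⇒ hinge -0.080·(18.3−10) = -0.6640
  Pd branch = 0.0053·Pd^0.26·e^(0.059·RH+f) = 0.1437 μm/a
  Cl⁻ term: 0.01025·536.3^0.27·exp(0.036·53+0.049·18.3) = 0.9241
  sum: 0.1437 + 0.9241 → r_corr = 1.068 μm/a
Convert to mass loss: 1.068 μm/a × 8.96 g/cm³ = 9.568 g·m⁻²·a⁻¹

r_corr = 9.57 g·m⁻²·a⁻¹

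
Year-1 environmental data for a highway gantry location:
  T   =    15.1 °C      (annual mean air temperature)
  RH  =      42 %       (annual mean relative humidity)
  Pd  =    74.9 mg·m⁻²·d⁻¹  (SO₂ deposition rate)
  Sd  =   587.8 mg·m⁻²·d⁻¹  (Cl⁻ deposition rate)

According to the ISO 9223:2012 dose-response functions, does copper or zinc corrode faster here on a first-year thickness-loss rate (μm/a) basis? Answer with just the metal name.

zinc

copper: f(T) = -0.080·(T−10) [T>10 °C] = -0.4080
  sulphur-dioxide contribution → 0.129 μm/a
  chloride contribution → 0.545 μm/a
  total first-year rate 0.674 μm/a
zinc: T>10 °C ⇒ hinge -0.071·(15.1−10) = -0.3621
  sulphur-dioxide contribution → 0.4142 μm/a
  chloride contribution → 3.348 μm/a
  ⇒ r_corr(zinc) = 3.763 μm/a
Ordering by μm/a: zinc (3.76) > copper (0.674)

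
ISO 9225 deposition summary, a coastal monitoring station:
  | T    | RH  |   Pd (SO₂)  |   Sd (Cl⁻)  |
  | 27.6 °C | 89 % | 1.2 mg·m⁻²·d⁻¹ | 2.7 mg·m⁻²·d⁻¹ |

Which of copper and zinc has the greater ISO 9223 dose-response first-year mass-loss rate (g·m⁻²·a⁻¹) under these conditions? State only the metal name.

copper

copper: f(T) = -0.080·(T−10) [T>10 °C] = -1.4080
  Pd branch = 0.0053·Pd^0.26·e^(0.059·RH+f) = 0.2593 μm/a
  Sd branch = 0.01025·Sd^0.27·e^(0.036·RH+0.049·T) = 1.276 μm/a
  sum: 0.2593 + 1.276 → r_corr = 1.536 μm/a
  mass loss = 1.536 μm/a × 8.96 g/cm³ = 13.76 g·m⁻²·a⁻¹
zinc: T>10 °C ⇒ hinge -0.071·(27.6−10) = -1.2496
  Pd branch = 0.0129·Pd^0.44·e^(0.046·RH+f) = 0.2403 μm/a
  Sd branch = 0.0175·Sd^0.57·e^(0.008·RH+0.085·T) = 0.6561 μm/a
  sum: 0.2403 + 0.6561 → r_corr = 0.8964 μm/a
  mass loss = 0.8964 μm/a × 7.14 g/cm³ = 6.4 g·m⁻²·a⁻¹
Ordering by g·m⁻²·a⁻¹: copper (13.8) > zinc (6.4)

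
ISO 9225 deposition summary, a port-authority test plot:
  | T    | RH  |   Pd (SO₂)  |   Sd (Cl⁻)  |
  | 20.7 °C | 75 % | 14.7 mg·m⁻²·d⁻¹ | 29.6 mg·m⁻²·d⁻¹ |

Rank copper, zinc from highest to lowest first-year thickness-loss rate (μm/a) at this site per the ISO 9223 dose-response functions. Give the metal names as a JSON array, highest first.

["zinc", "copper"]

copper: temperature factor f = -0.080·(10.7) = -0.8560
  SO₂ term: 0.0053·14.7^0.26·exp(0.059·75-0.8560) = 0.3782
  Cl⁻ term: 0.01025·29.6^0.27·exp(0.036·75+0.049·20.7) = 1.05
  sum: 0.3782 + 1.05 → r_corr = 1.428 μm/a
zinc: f(T) = -0.071·(T−10) [T>10 °C] = -0.7597
  Pd branch = 0.0129·Pd^0.44·e^(0.046·RH+f) = 0.6203 μm/a
  Cl⁻ term: 0.0175·29.6^0.57·exp(0.008·75+0.085·20.7) = 1.278
  r_corr = 0.6203 + 1.278 = 1.898 μm/a
Ordering by μm/a: zinc (1.9) > copper (1.43)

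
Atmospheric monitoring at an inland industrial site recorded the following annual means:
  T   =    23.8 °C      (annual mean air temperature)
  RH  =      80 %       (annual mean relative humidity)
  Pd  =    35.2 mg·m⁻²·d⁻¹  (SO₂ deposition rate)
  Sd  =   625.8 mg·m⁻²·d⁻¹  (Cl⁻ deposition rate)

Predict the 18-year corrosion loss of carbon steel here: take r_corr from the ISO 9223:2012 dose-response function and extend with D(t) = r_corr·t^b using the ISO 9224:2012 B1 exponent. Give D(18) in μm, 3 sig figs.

D(18) = 1.03e+03 μm

carbon steel: temperature factor f = -0.054·(13.8) = -0.7452
  Pd branch = 1.77·Pd^0.52·e^(0.02·RH+f) = 26.51 μm/a
  Cl⁻ term: 0.102·625.8^0.62·exp(0.033·80+0.04·23.8) = 200.6
  sum: 26.51 + 200.6 → r_corr = 227.1 μm/a
ISO 9224: D(t) = r_corr · t^b with b = 0.523 (carbon steel, B1)
  D(18) = 227.1 × 18^0.523 = 227.1 × 4.534 = 1030 μm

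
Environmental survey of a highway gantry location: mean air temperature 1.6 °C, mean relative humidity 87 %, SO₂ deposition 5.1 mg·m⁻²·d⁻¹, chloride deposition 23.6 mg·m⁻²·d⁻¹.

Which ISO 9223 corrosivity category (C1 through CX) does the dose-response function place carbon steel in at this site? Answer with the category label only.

carbon steel: T≤10 °C ⇒ hinge +0.150·(1.6−10) = -1.2600
  Pd branch = 1.77·Pd^0.52·e^(0.02·RH+f) = 6.674 μm/a
  Cl⁻ term: 0.102·23.6^0.62·exp(0.033·87+0.04·1.6) = 13.63
  r_corr = 6.674 + 13.63 = 20.3 μm/a
20.3 μm/a falls in (1.3, 25] for carbon steel → category C2

C2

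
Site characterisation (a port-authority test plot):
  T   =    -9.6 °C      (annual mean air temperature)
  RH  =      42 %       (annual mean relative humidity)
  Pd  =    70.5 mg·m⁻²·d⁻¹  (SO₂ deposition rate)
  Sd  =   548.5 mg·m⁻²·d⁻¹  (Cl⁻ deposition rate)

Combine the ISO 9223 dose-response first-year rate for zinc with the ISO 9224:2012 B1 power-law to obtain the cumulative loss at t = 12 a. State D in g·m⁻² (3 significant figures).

zinc: temperature factor f = +0.038·(-19.6) = -0.7448
  SO₂ term: 0.0129·70.5^0.44·exp(0.046·42-0.7448) = 0.275
  Cl⁻ term: 0.0175·548.5^0.57·exp(0.008·42+0.085·-9.6) = 0.3944
  r_corr = 0.275 + 0.3944 = 0.6694 μm/a
Power-law: D(12) = r_corr · 12^0.813
  D(12) = 0.6694 × 12^0.813 = 0.6694 × 7.54 = 5.047 μm
  Mass loss = 5.047 μm × 7.14 g/cm³ = 36.04 g·m⁻²

D(12) = 36.0 g·m⁻²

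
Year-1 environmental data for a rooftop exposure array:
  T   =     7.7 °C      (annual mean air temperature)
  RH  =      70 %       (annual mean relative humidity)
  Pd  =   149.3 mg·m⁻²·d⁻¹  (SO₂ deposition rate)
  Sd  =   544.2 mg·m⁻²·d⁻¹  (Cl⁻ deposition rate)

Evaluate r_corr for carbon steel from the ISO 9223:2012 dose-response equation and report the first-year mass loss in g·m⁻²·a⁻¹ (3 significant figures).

r_corr = 1.08e+03 g·m⁻²·a⁻¹

carbon steel: f(T) = +0.150·(T−10) [T≤10 °C] = -0.3450
  SO₂ term: 1.77·149.3^0.52·exp(0.02·70-0.3450) = 68.65
  Sd branch = 0.102·Sd^0.62·e^(0.033·RH+0.04·T) = 69.46 μm/a
  sum: 68.65 + 69.46 → r_corr = 138.1 μm/a
Convert to mass loss: 138.1 μm/a × 7.85 g/cm³ = 1084 g·m⁻²·a⁻¹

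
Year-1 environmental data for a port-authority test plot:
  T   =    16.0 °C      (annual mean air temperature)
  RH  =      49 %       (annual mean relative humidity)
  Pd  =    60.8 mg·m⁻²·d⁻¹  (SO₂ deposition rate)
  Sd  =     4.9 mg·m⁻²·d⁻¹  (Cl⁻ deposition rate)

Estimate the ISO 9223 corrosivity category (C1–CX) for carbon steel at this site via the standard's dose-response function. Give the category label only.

carbon steel: temperature factor f = -0.054·(6.0) = -0.3240
  Pd branch = 1.77·Pd^0.52·e^(0.02·RH+f) = 28.87 μm/a
  Sd branch = 0.102·Sd^0.62·e^(0.033·RH+0.04·T) = 2.611 μm/a
  sum: 28.87 + 2.611 → r_corr = 31.48 μm/a
Category bounds: 25…50 μm/a bracket r_corr ⇒ C3

C3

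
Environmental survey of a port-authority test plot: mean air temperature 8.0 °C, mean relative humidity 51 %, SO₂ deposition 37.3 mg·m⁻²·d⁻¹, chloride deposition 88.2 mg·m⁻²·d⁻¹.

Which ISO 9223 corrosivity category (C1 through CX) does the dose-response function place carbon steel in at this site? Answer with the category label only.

carbon steel: f(T) = +0.150·(T−10) [T≤10 °C] = -0.3000
  SO₂ term: 1.77·37.3^0.52·exp(0.02·51-0.3000) = 23.88
  Cl⁻ term: 0.102·88.2^0.62·exp(0.033·51+0.04·8.0) = 12.15
  r_corr = 23.88 + 12.15 = 36.03 μm/a
ISO 9223 Table 2 (carbon steel): 25 < 36 ≤ 50 μm/a ⇒ C3

C3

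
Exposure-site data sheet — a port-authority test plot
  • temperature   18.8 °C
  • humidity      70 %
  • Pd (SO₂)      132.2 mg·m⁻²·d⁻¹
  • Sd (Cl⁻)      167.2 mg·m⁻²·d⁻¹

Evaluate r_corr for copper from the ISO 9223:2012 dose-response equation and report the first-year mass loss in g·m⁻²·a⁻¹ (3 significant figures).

copper: temperature factor f = -0.080·(8.8) = -0.7040
  Pd branch = 0.0053·Pd^0.26·e^(0.059·RH+f) = 0.5803 μm/a
  Cl⁻ term: 0.01025·167.2^0.27·exp(0.036·70+0.049·18.8) = 1.275
  r_corr = 0.5803 + 1.275 = 1.855 μm/a
Convert to mass loss: 1.855 μm/a × 8.96 g/cm³ = 16.62 g·m⁻²·a⁻¹

r_corr = 16.6 g·m⁻²·a⁻¹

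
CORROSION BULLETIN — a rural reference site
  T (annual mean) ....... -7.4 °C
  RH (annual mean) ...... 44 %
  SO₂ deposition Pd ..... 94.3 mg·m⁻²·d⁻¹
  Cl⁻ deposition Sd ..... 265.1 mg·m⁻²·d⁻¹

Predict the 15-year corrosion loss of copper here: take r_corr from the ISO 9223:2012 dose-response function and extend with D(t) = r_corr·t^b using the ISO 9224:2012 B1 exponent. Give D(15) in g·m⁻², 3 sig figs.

copper: f(T) = +0.126·(T−10) [T≤10 °C] = -2.1924
  sulphur-dioxide contribution → 0.02588 μm/a
  chloride contribution → 0.1569 μm/a
  ⇒ r_corr(copper) = 0.1827 μm/a
ISO 9224: D(t) = r_corr · t^b with b = 0.667 (copper, B1)
  D(15) = 0.1827 × 15^0.667 = 0.1827 × 6.088 = 1.112 μm
  Mass loss = 1.112 μm × 8.96 g/cm³ = 9.967 g·m⁻²

D(15) = 9.97 g·m⁻²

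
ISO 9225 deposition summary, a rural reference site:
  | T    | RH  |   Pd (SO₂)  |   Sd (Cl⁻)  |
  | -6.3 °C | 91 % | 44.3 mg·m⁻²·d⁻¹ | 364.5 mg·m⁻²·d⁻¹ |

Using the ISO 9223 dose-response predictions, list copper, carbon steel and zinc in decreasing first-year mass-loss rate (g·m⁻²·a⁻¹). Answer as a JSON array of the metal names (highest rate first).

["carbon steel", "zinc", "copper"]

copper: temperature factor f = +0.126·(-16.3) = -2.0538
  sulphur-dioxide contribution → 0.3909 μm/a
  chloride contribution → 0.9796 μm/a
  total first-year rate 1.371 μm/a
  mass loss = 1.371 μm/a × 8.96 g/cm³ = 12.28 g·m⁻²·a⁻¹
carbon steel: f(T) = +0.150·(T−10) [T≤10 °C] = -2.4450
  sulphur-dioxide contribution → 6.803 μm/a
  chloride contribution → 61.89 μm/a
  ⇒ r_corr(carbon steel) = 68.69 μm/a
  mass loss = 68.69 μm/a × 7.85 g/cm³ = 539.2 g·m⁻²·a⁻¹
zinc: T≤10 °C ⇒ hinge +0.038·(-6.3−10) = -0.6194
  sulphur-dioxide contribution → 2.421 μm/a
  chloride contribution → 0.6121 μm/a
  total first-year rate 3.033 μm/a
  mass loss = 3.033 μm/a × 7.14 g/cm³ = 21.65 g·m⁻²·a⁻¹
Ordering by g·m⁻²·a⁻¹: carbon steel (539) > zinc (21.7) > copper (12.3)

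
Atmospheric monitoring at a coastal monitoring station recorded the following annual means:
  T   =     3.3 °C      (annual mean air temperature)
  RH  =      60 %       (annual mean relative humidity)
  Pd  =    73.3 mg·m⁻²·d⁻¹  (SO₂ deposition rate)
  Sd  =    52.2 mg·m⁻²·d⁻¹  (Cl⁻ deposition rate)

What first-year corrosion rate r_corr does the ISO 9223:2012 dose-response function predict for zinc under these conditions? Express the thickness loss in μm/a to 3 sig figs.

r_corr = 1.40 μm/a

zinc: f(T) = +0.038·(T−10) [T≤10 °C] = -0.2546
  sulphur-dioxide contribution → 1.045 μm/a
  chloride contribution → 0.3568 μm/a
  total first-year rate 1.402 μm/a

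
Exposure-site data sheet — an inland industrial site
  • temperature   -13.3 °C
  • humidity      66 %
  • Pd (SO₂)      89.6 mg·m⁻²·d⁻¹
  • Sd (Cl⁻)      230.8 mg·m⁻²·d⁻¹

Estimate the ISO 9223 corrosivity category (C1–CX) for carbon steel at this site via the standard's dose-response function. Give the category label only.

carbon steel: T≤10 °C ⇒ hinge +0.150·(-13.3−10) = -3.4950
  sulphur-dioxide contribution → 2.082 μm/a
  chloride contribution → 15.44 μm/a
  ⇒ r_corr(carbon steel) = 17.52 μm/a
Category bounds: 1.3…25 μm/a bracket r_corr ⇒ C2

C2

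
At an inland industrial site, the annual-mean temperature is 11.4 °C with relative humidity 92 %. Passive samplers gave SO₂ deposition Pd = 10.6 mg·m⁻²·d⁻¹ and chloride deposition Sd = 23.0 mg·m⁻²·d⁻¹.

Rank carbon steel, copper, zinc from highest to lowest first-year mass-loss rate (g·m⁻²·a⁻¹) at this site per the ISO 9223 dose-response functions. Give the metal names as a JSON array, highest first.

["carbon steel", "copper", "zinc"]

carbon steel: f(T) = -0.054·(T−10) [T>10 °C] = -0.0756
  SO₂ term: 1.77·10.6^0.52·exp(0.02·92-0.0756) = 35.27
  Sd branch = 0.102·Sd^0.62·e^(0.033·RH+0.04·T) = 23.41 μm/a
  r_corr = 35.27 + 23.41 = 58.68 μm/a
  mass loss = 58.68 μm/a × 7.85 g/cm³ = 460.6 g·m⁻²·a⁻¹
copper: temperature factor f = -0.080·(1.4) = -0.1120
  SO₂ term: 0.0053·10.6^0.26·exp(0.059·92-0.1120) = 1.993
  Sd branch = 0.01025·Sd^0.27·e^(0.036·RH+0.049·T) = 1.146 μm/a
  r_corr = 1.993 + 1.146 = 3.14 μm/a
  mass loss = 3.14 μm/a × 8.96 g/cm³ = 28.13 g·m⁻²·a⁻¹
zinc: temperature factor f = -0.071·(1.4) = -0.0994
  SO₂ term: 0.0129·10.6^0.44·exp(0.046·92-0.0994) = 2.272
  Sd branch = 0.0175·Sd^0.57·e^(0.008·RH+0.085·T) = 0.575 μm/a
  sum: 2.272 + 0.575 → r_corr = 2.847 μm/a
  mass loss = 2.847 μm/a × 7.14 g/cm³ = 20.33 g·m⁻²·a⁻¹
Ordering by g·m⁻²·a⁻¹: carbon steel (461) > copper (28.1) > zinc (20.3)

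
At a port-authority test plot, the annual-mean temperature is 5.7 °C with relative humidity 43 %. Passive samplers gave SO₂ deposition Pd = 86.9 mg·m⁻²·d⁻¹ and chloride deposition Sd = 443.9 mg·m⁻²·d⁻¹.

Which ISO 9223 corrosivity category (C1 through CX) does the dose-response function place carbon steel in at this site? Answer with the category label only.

carbon steel: f(T) = +0.150·(T−10) [T≤10 °C] = -0.6450
  sulphur-dioxide contribution → 22.37 μm/a
  chloride contribution → 23.18 μm/a
  ⇒ r_corr(carbon steel) = 45.55 μm/a
ISO 9223 Table 2 (carbon steel): 25 < 45.6 ≤ 50 μm/a ⇒ C3

C3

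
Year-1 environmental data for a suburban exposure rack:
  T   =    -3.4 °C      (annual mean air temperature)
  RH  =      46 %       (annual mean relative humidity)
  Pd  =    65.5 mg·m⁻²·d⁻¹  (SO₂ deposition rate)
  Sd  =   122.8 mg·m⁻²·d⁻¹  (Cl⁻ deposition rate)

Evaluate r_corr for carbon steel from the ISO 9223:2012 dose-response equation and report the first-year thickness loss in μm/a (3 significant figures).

carbon steel: temperature factor f = +0.150·(-13.4) = -2.0100
  SO₂ term: 1.77·65.5^0.52·exp(0.02·46-2.0100) = 5.236
  Sd branch = 0.102·Sd^0.62·e^(0.033·RH+0.04·T) = 8.019 μm/a
  r_corr = 5.236 + 8.019 = 13.26 μm/a

r_corr = 13.3 μm/a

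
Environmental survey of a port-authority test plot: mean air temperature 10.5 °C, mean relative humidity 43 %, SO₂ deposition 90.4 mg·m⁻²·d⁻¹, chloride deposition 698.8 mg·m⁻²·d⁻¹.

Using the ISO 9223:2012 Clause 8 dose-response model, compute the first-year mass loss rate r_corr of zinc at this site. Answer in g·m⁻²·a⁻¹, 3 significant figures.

r_corr = 22.7 g·m⁻²·a⁻¹

zinc: f(T) = -0.071·(T−10) [T>10 °C] = -0.0355
  Pd branch = 0.0129·Pd^0.44·e^(0.046·RH+f) = 0.653 μm/a
  Cl⁻ term: 0.0175·698.8^0.57·exp(0.008·43+0.085·10.5) = 2.52
  r_corr = 0.653 + 2.52 = 3.173 μm/a
Convert to mass loss: 3.173 μm/a × 7.14 g/cm³ = 22.65 g·m⁻²·a⁻¹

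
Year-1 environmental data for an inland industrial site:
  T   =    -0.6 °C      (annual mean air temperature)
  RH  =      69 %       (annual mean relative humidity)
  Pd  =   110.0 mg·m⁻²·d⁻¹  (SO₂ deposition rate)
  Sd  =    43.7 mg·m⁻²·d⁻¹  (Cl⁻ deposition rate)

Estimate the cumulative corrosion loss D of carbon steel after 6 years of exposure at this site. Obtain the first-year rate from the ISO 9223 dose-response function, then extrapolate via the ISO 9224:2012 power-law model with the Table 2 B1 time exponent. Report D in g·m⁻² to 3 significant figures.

D(6) = 534 g·m⁻²

carbon steel: temperature factor f = +0.150·(-10.6) = -1.5900
  sulphur-dioxide contribution → 16.53 μm/a
  chloride contribution → 10.1 μm/a
  ⇒ r_corr(carbon steel) = 26.63 μm/a
Power-law: D(6) = r_corr · 6^0.523
  D(6) = 26.63 × 6^0.523 = 26.63 × 2.553 = 67.97 μm
  Mass loss = 67.97 μm × 7.85 g/cm³ = 533.5 g·m⁻²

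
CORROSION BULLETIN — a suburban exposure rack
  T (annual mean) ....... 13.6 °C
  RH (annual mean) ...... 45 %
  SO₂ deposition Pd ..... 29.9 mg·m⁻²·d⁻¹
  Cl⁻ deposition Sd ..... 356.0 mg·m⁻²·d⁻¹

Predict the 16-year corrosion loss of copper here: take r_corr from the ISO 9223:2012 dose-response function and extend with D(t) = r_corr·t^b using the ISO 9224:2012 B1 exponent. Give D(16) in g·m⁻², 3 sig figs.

D(16) = 35.8 g·m⁻²

copper: f(T) = -0.080·(T−10) [T>10 °C] = -0.2880
  sulphur-dioxide contribution → 0.1367 μm/a
  chloride contribution → 0.4927 μm/a
  ⇒ r_corr(copper) = 0.6295 μm/a
Power-law: D(16) = r_corr · 16^0.667
  D(16) = 0.6295 × 16^0.667 = 0.6295 × 6.355 = 4 μm
  Mass loss = 4 μm × 8.96 g/cm³ = 35.84 g·m⁻²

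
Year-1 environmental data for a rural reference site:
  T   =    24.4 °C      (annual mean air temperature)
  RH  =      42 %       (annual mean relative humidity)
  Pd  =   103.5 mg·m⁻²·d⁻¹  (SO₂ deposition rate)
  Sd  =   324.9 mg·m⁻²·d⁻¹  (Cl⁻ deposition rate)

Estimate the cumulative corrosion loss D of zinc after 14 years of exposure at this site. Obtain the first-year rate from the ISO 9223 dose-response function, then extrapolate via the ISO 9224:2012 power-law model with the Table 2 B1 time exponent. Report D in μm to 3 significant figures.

D(14) = 47.1 μm

zinc: f(T) = -0.071·(T−10) [T>10 °C] = -1.0224
  SO₂ term: 0.0129·103.5^0.44·exp(0.046·42-1.0224) = 0.2467
  Sd branch = 0.0175·Sd^0.57·e^(0.008·RH+0.085·T) = 5.265 μm/a
  r_corr = 0.2467 + 5.265 = 5.512 μm/a
Power-law: D(14) = r_corr · 14^0.813
  D(14) = 5.512 × 14^0.813 = 5.512 × 8.547 = 47.11 μm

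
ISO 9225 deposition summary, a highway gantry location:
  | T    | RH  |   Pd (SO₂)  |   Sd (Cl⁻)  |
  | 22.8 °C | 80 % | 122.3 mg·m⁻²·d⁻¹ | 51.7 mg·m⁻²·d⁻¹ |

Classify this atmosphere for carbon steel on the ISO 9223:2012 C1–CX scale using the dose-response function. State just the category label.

C5

carbon steel: T>10 °C ⇒ hinge -0.054·(22.8−10) = -0.6912
  sulphur-dioxide contribution → 53.47 μm/a
  chloride contribution → 41.08 μm/a
  ⇒ r_corr(carbon steel) = 94.55 μm/a
ISO 9223 Table 2 (carbon steel): 80 < 94.5 ≤ 200 μm/a ⇒ C5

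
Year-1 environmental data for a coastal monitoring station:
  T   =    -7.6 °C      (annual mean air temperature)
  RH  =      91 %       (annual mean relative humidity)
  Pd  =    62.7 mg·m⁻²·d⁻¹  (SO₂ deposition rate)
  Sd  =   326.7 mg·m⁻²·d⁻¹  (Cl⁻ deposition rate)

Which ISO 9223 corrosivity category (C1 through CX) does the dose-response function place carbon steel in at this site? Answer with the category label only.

C4

carbon steel: f(T) = +0.150·(T−10) [T≤10 °C] = -2.6400
  sulphur-dioxide contribution → 6.705 μm/a
  chloride contribution → 54.9 μm/a
  ⇒ r_corr(carbon steel) = 61.6 μm/a
Category bounds: 50…80 μm/a bracket r_corr ⇒ C4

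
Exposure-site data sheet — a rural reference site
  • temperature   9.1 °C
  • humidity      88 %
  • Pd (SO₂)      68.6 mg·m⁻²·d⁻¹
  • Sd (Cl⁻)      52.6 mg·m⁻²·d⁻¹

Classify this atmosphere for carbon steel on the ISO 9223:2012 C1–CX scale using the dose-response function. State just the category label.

carbon steel: temperature factor f = +0.150·(-0.9) = -0.1350
  sulphur-dioxide contribution → 81.02 μm/a
  chloride contribution → 31.25 μm/a
  total first-year rate 112.3 μm/a
Category bounds: 80…200 μm/a bracket r_corr ⇒ C5

C5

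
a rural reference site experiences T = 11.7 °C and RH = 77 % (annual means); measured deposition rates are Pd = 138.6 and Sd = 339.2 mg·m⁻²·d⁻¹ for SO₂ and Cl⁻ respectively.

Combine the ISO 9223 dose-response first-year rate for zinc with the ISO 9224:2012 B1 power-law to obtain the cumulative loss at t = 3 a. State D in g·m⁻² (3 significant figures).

D(3) = 103 g·m⁻²

zinc: T>10 °C ⇒ hinge -0.071·(11.7−10) = -0.1207
  Pd branch = 0.0129·Pd^0.44·e^(0.046·RH+f) = 3.458 μm/a
  Sd branch = 0.0175·Sd^0.57·e^(0.008·RH+0.085·T) = 2.426 μm/a
  sum: 3.458 + 2.426 → r_corr = 5.884 μm/a
Long-term exponent b (ISO 9224 Table 2, B1) = 0.813
  D(3) = 5.884 × 3^0.813 = 5.884 × 2.443 = 14.37 μm
  Mass loss = 14.37 μm × 7.14 g/cm³ = 102.6 g·m⁻²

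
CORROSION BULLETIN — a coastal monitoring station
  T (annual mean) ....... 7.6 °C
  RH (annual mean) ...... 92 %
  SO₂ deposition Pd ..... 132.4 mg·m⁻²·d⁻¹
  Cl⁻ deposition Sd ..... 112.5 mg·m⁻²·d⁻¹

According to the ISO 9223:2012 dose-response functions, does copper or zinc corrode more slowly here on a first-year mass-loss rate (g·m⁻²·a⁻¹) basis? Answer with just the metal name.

copper

copper: temperature factor f = +0.126·(-2.4) = -0.3024
  SO₂ term: 0.0053·132.4^0.26·exp(0.059·92-0.3024) = 3.177
  Sd branch = 0.01025·Sd^0.27·e^(0.036·RH+0.049·T) = 1.461 μm/a
  r_corr = 3.177 + 1.461 = 4.638 μm/a
  mass loss = 4.638 μm/a × 8.96 g/cm³ = 41.55 g·m⁻²·a⁻¹
zinc: f(T) = +0.038·(T−10) [T≤10 °C] = -0.0912
  SO₂ term: 0.0129·132.4^0.44·exp(0.046·92-0.0912) = 6.959
  Cl⁻ term: 0.0175·112.5^0.57·exp(0.008·92+0.085·7.6) = 1.029
  sum: 6.959 + 1.029 → r_corr = 7.988 μm/a
  mass loss = 7.988 μm/a × 7.14 g/cm³ = 57.03 g·m⁻²·a⁻¹
Ordering by g·m⁻²·a⁻¹: zinc (57) > copper (41.6)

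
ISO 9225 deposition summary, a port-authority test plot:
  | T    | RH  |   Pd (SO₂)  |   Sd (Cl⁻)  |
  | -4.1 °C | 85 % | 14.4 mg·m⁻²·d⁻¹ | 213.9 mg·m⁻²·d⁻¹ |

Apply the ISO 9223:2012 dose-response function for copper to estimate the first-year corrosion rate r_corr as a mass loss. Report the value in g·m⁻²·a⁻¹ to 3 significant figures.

copper: f(T) = +0.126·(T−10) [T≤10 °C] = -1.7766
  Pd branch = 0.0053·Pd^0.26·e^(0.059·RH+f) = 0.2703 μm/a
  Sd branch = 0.01025·Sd^0.27·e^(0.036·RH+0.049·T) = 0.7613 μm/a
  sum: 0.2703 + 0.7613 → r_corr = 1.032 μm/a
Convert to mass loss: 1.032 μm/a × 8.96 g/cm³ = 9.244 g·m⁻²·a⁻¹

r_corr = 9.24 g·m⁻²·a⁻¹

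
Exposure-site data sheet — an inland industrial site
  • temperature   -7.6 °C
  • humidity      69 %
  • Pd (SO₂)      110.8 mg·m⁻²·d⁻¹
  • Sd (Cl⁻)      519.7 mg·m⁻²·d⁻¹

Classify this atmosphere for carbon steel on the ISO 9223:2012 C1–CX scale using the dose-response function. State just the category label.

carbon steel: T≤10 °C ⇒ hinge +0.150·(-7.6−10) = -2.6400
  sulphur-dioxide contribution → 5.807 μm/a
  chloride contribution → 35.42 μm/a
  total first-year rate 41.23 μm/a
ISO 9223 Table 2 (carbon steel): 25 < 41.2 ≤ 50 μm/a ⇒ C3

C3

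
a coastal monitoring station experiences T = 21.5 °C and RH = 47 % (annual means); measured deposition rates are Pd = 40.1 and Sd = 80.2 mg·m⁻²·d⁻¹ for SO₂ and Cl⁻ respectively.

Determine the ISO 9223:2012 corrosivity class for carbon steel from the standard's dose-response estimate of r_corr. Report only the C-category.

C3

carbon steel: temperature factor f = -0.054·(11.5) = -0.6210
  SO₂ term: 1.77·40.1^0.52·exp(0.02·47-0.6210) = 16.6
  Cl⁻ term: 0.102·80.2^0.62·exp(0.033·47+0.04·21.5) = 17.23
  r_corr = 16.6 + 17.23 = 33.83 μm/a
ISO 9223 Table 2 (carbon steel): 25 < 33.8 ≤ 50 μm/a ⇒ C3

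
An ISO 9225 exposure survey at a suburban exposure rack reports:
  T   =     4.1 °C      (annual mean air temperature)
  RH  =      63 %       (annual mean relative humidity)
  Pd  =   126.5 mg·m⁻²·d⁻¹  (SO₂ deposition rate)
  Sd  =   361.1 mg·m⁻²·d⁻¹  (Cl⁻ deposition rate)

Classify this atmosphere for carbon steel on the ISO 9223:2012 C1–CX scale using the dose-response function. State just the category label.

C4

carbon steel: f(T) = +0.150·(T−10) [T≤10 °C] = -0.8850
  Pd branch = 1.77·Pd^0.52·e^(0.02·RH+f) = 31.91 μm/a
  Cl⁻ term: 0.102·361.1^0.62·exp(0.033·63+0.04·4.1) = 37.02
  r_corr = 31.91 + 37.02 = 68.93 μm/a
ISO 9223 Table 2 (carbon steel): 50 < 68.9 ≤ 80 μm/a ⇒ C4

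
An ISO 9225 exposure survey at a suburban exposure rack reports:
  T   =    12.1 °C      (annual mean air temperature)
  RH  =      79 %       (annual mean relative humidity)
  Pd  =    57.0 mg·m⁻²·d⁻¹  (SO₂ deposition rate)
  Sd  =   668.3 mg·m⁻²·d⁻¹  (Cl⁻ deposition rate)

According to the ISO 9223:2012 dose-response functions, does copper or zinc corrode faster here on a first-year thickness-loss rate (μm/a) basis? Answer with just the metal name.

zinc

copper: temperature factor f = -0.080·(2.1) = -0.1680
  Pd branch = 0.0053·Pd^0.26·e^(0.059·RH+f) = 1.355 μm/a
  Sd branch = 0.01025·Sd^0.27·e^(0.036·RH+0.049·T) = 1.845 μm/a
  r_corr = 1.355 + 1.845 = 3.201 μm/a
zinc: temperature factor f = -0.071·(2.1) = -0.1491
  Pd branch = 0.0129·Pd^0.44·e^(0.046·RH+f) = 2.493 μm/a
  Cl⁻ term: 0.0175·668.3^0.57·exp(0.008·79+0.085·12.1) = 3.753
  sum: 2.493 + 3.753 → r_corr = 6.246 μm/a
Ordering by μm/a: zinc (6.25) > copper (3.2)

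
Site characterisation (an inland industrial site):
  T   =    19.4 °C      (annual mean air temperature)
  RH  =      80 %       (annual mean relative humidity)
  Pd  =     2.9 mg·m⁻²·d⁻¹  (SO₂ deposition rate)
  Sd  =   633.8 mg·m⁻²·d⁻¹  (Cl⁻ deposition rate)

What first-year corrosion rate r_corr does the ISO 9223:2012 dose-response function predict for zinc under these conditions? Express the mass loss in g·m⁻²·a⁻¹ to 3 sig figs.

zinc: f(T) = -0.071·(T−10) [T>10 °C] = -0.6674
  Pd branch = 0.0129·Pd^0.44·e^(0.046·RH+f) = 0.4192 μm/a
  Cl⁻ term: 0.0175·633.8^0.57·exp(0.008·80+0.085·19.4) = 6.827
  r_corr = 0.4192 + 6.827 = 7.247 μm/a
Convert to mass loss: 7.247 μm/a × 7.14 g/cm³ = 51.74 g·m⁻²·a⁻¹

r_corr = 51.7 g·m⁻²·a⁻¹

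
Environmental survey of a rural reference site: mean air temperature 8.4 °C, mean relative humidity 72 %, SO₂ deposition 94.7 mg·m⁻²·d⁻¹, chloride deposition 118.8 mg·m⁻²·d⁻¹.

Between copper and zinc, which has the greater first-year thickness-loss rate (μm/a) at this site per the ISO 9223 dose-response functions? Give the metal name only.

zinc

copper: temperature factor f = +0.126·(-1.6) = -0.2016
  sulphur-dioxide contribution → 0.9896 μm/a
  chloride contribution → 0.7505 μm/a
  total first-year rate 1.74 μm/a
zinc: temperature factor f = +0.038·(-1.6) = -0.0608
  sulphur-dioxide contribution → 2.467 μm/a
  chloride contribution → 0.9681 μm/a
  total first-year rate 3.435 μm/a
Ordering by μm/a: zinc (3.44) > copper (1.74)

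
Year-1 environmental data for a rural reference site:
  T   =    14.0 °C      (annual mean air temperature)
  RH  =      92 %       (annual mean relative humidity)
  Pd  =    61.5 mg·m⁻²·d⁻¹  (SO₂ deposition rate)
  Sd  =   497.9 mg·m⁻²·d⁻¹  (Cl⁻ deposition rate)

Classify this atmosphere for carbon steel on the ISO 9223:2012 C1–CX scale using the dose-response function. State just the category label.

CX

carbon steel: temperature factor f = -0.054·(4.0) = -0.2160
  sulphur-dioxide contribution → 76.47 μm/a
  chloride contribution → 174.8 μm/a
  ⇒ r_corr(carbon steel) = 251.3 μm/a
Category bounds: 200…700 μm/a bracket r_corr ⇒ CX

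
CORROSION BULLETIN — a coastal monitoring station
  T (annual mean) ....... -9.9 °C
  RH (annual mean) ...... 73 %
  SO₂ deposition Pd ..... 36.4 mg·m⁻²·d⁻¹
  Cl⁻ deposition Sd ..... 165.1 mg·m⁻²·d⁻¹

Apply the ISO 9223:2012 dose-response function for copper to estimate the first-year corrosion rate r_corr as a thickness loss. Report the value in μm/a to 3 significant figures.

copper: f(T) = +0.126·(T−10) [T≤10 °C] = -2.5074
  Pd branch = 0.0053·Pd^0.26·e^(0.059·RH+f) = 0.08161 μm/a
  Sd branch = 0.01025·Sd^0.27·e^(0.036·RH+0.049·T) = 0.3469 μm/a
  sum: 0.08161 + 0.3469 → r_corr = 0.4285 μm/a

r_corr = 0.428 μm/a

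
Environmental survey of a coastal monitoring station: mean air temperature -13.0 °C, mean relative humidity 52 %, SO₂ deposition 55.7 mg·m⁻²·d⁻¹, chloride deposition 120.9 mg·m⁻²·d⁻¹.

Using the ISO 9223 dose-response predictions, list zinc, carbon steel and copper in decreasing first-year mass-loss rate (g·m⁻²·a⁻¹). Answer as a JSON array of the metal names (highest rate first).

zinc: temperature factor f = +0.038·(-23.0) = -0.8740
  sulphur-dioxide contribution → 0.3452 μm/a
  chloride contribution → 0.1351 μm/a
  total first-year rate 0.4803 μm/a
  mass loss = 0.4803 μm/a × 7.14 g/cm³ = 3.429 g·m⁻²·a⁻¹
carbon steel: f(T) = +0.150·(T−10) [T≤10 °C] = -3.4500
  sulphur-dioxide contribution → 1.286 μm/a
  chloride contribution → 6.594 μm/a
  total first-year rate 7.879 μm/a
  mass loss = 7.879 μm/a × 7.85 g/cm³ = 61.85 g·m⁻²·a⁻¹
copper: T≤10 °C ⇒ hinge +0.126·(-13.0−10) = -2.8980
  sulphur-dioxide contribution → 0.01787 μm/a
  chloride contribution → 0.1286 μm/a
  ⇒ r_corr(copper) = 0.1465 μm/a
  mass loss = 0.1465 μm/a × 8.96 g/cm³ = 1.313 g·m⁻²·a⁻¹
Ordering by g·m⁻²·a⁻¹: carbon steel (61.9) > zinc (3.43) > copper (1.31)

["carbon steel", "zinc", "copper"]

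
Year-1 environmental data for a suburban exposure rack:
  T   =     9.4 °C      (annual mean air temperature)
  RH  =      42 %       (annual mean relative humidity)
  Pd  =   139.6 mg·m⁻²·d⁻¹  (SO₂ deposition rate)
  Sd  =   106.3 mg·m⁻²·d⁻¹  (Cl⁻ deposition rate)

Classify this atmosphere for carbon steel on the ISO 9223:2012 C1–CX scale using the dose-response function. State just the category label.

C4

carbon steel: temperature factor f = +0.150·(-0.6) = -0.0900
  SO₂ term: 1.77·139.6^0.52·exp(0.02·42-0.0900) = 48.87
  Cl⁻ term: 0.102·106.3^0.62·exp(0.033·42+0.04·9.4) = 10.72
  r_corr = 48.87 + 10.72 = 59.59 μm/a
59.6 μm/a falls in (50, 80] for carbon steel → category C4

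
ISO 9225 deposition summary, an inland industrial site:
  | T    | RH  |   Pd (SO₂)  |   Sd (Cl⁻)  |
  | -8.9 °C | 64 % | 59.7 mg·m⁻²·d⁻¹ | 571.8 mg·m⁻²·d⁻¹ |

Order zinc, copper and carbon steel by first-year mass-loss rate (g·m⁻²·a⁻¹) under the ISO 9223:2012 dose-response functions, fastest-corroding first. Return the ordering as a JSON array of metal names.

["carbon steel", "zinc", "copper"]

zinc: T≤10 °C ⇒ hinge +0.038·(-8.9−10) = -0.7182
  sulphur-dioxide contribution → 0.7222 μm/a
  chloride contribution → 0.5111 μm/a
  ⇒ r_corr(zinc) = 1.233 μm/a
  mass loss = 1.233 μm/a × 7.14 g/cm³ = 8.806 g·m⁻²·a⁻¹
copper: temperature factor f = +0.126·(-18.9) = -2.3814
  sulphur-dioxide contribution → 0.0619 μm/a
  chloride contribution → 0.3685 μm/a
  ⇒ r_corr(copper) = 0.4304 μm/a
  mass loss = 0.4304 μm/a × 8.96 g/cm³ = 3.856 g·m⁻²·a⁻¹
carbon steel: temperature factor f = +0.150·(-18.9) = -2.8350
  sulphur-dioxide contribution → 3.134 μm/a
  chloride contribution → 30.25 μm/a
  total first-year rate 33.38 μm/a
  mass loss = 33.38 μm/a × 7.85 g/cm³ = 262.1 g·m⁻²·a⁻¹
Ordering by g·m⁻²·a⁻¹: carbon steel (262) > zinc (8.81) > copper (3.86)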